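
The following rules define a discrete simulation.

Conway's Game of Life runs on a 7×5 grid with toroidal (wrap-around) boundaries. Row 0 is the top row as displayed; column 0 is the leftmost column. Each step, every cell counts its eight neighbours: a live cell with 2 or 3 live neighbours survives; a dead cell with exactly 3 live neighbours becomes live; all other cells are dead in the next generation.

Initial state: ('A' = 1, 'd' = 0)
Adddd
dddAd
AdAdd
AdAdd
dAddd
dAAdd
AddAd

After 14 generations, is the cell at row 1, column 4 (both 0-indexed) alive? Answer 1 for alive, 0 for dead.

t=0: Adddd
dddAd
AdAdd
AdAdd
dAddd
dAAdd
AddAd
t=1: ddddd
dAddA
ddAAA
AdAdd
Adddd
AAAdd
AdAdA
t=2: dAdAA
AdAdA
ddAdA
AdAdd
AdAdA
ddAAd
AdAAA
t=3: ddddd
ddAdd
ddAdA
AdAdd
AdAdA
ddddd
Adddd
t=4: ddddd
dddAd
ddAdd
AdAdd
AddAA
AAddA
ddddd
t=5: ddddd
ddddd
dAAAd
AdAdd
ddAAd
dAdAd
Adddd
t=6: ddddd
ddAdd
dAAAd
ddddA
dddAA
dAdAA
ddddd
t=7: ddddd
dAAAd
dAAAd
AdddA
ddAdd
AdAAA
ddddd
t=8: ddAdd
dAdAd
ddddd
AdddA
ddAdd
dAAAA
dddAA
t=9: ddAdA
ddAdd
AdddA
ddddd
ddAdd
AAddA
AAddA
t=10: ddAdA
AAddA
ddddd
ddddd
AAddd
ddAAA
ddAdd
t=11: ddAdA
AAdAA
Adddd
ddddd
AAAAA
AdAAA
dAAdA
t=12: ddddd
dAAAd
AAddd
ddAAd
ddddd
ddddd
ddddd
t=13: ddAdd
AAAdd
AdddA
dAAdd
ddddd
ddddd
ddddd
t=14: ddAdd
AdAAA
dddAA
AAddd
ddddd
ddddd
ddddd

1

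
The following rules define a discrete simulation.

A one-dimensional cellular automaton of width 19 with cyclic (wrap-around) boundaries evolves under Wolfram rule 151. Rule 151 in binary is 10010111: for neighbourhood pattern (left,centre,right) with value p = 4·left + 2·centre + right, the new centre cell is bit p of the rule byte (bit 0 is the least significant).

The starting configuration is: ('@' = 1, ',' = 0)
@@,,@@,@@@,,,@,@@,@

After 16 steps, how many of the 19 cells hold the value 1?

10

0) @@,,@@,@@@,,,@,@@,@
1) @,@@,,,,@,@@@@,,,,,
2) @,,,@@@@@,,@@,@@@@@
3) ,@@@,@@@,@@,,,,@@@@
4) ,,@,,,@,,,,@@@@,@@,
5) @@@@@@@@@@@,@@,,,,@
6) @@@@@@@@@@,,,,@@@@,
7) ,@@@@@@@@,@@@@,@@,,
8) @,@@@@@@,,,@@,,,,@@
9) ,,,@@@@,@@@,,@@@@,@
10) @@@,@@,,,@,@@,@@,,@
11) @@,,,,@@@@,,,,,,@@,
12) ,,@@@@,@@,@@@@@@,,,
13) @@,@@,,,,,,@@@@,@@@
14) @,,,,@@@@@@,@@,,,@@
15) ,@@@@,@@@@,,,,@@@,@
16) ,,@@,,,@@,@@@@,@,,@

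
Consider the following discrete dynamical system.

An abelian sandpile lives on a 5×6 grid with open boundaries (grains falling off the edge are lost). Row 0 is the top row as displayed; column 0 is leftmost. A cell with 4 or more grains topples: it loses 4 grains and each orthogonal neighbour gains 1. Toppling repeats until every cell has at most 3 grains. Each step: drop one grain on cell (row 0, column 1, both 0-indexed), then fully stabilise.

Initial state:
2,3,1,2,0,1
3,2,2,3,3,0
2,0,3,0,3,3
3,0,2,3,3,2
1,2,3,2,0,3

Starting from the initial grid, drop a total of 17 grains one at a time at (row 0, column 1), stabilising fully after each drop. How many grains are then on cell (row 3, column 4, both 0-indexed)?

gen 0: 2,3,1,2,0,1
3,2,2,3,3,0
2,0,3,0,3,3
3,0,2,3,3,2
1,2,3,2,0,3
gen 1: 3,0,2,2,0,1
3,3,2,3,3,0
2,0,3,0,3,3
3,0,2,3,3,2
1,2,3,2,0,3
gen 2: 3,1,2,2,0,1
3,3,2,3,3,0
2,0,3,0,3,3
3,0,2,3,3,2
1,2,3,2,0,3
gen 3: 3,2,2,2,0,1
3,3,2,3,3,0
2,0,3,0,3,3
3,0,2,3,3,2
1,2,3,2,0,3
gen 4: 3,3,2,2,0,1
3,3,2,3,3,0
2,0,3,0,3,3
3,0,2,3,3,2
1,2,3,2,0,3
gen 5: 1,2,3,2,0,1
1,1,3,3,3,0
3,1,3,0,3,3
3,0,2,3,3,2
1,2,3,2,0,3
gen 6: 1,3,3,2,0,1
1,1,3,3,3,0
3,1,3,0,3,3
3,0,2,3,3,2
1,2,3,2,0,3
gen 7: 2,1,2,0,2,1
1,3,2,3,1,2
3,2,2,0,3,1
3,1,1,3,2,1
1,3,1,0,3,0
gen 8: 2,2,2,0,2,1
1,3,2,3,1,2
3,2,2,0,3,1
3,1,1,3,2,1
1,3,1,0,3,0
gen 9: 2,3,2,0,2,1
1,3,2,3,1,2
3,2,2,0,3,1
3,1,1,3,2,1
1,3,1,0,3,0
gen 10: 3,1,3,0,2,1
2,0,3,3,1,2
3,3,2,0,3,1
3,1,1,3,2,1
1,3,1,0,3,0
gen 11: 3,2,3,0,2,1
2,0,3,3,1,2
3,3,2,0,3,1
3,1,1,3,2,1
1,3,1,0,3,0
gen 12: 3,3,3,0,2,1
2,0,3,3,1,2
3,3,2,0,3,1
3,1,1,3,2,1
1,3,1,0,3,0
gen 13: 0,2,1,2,2,1
3,2,1,0,2,2
3,3,3,1,3,1
3,1,1,3,2,1
1,3,1,0,3,0
gen 14: 0,3,1,2,2,1
3,2,1,0,2,2
3,3,3,1,3,1
3,1,1,3,2,1
1,3,1,0,3,0
gen 15: 1,0,2,2,2,1
3,3,1,0,2,2
3,3,3,1,3,1
3,1,1,3,2,1
1,3,1,0,3,0
gen 16: 1,1,2,2,2,1
3,3,1,0,2,2
3,3,3,1,3,1
3,1,1,3,2,1
1,3,1,0,3,0
gen 17: 1,2,2,2,2,1
3,3,1,0,2,2
3,3,3,1,3,1
3,1,1,3,2,1
1,3,1,0,3,0

2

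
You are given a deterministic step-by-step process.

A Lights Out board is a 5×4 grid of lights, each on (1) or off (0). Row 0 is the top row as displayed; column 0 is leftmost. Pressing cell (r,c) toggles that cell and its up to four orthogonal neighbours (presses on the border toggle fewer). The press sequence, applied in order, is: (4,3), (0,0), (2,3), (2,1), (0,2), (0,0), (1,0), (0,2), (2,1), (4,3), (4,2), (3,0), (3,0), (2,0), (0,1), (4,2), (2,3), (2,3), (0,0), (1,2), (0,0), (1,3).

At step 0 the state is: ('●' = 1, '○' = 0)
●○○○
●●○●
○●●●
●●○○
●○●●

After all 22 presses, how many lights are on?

11

step 0: ●○○○
●●○●
○●●●
●●○○
●○●●
step 1: ●○○○
●●○●
○●●●
●●○●
●○○○
step 2: ○●○○
○●○●
○●●●
●●○●
●○○○
step 3: ○●○○
○●○○
○●○○
●●○○
●○○○
step 4: ○●○○
○○○○
●○●○
●○○○
●○○○
step 5: ○○●●
○○●○
●○●○
●○○○
●○○○
step 6: ●●●●
●○●○
●○●○
●○○○
●○○○
step 7: ○●●●
○●●○
○○●○
●○○○
●○○○
step 8: ○○○○
○●○○
○○●○
●○○○
●○○○
step 9: ○○○○
○○○○
●●○○
●●○○
●○○○
step 10: ○○○○
○○○○
●●○○
●●○●
●○●●
step 11: ○○○○
○○○○
●●○○
●●●●
●●○○
step 12: ○○○○
○○○○
○●○○
○○●●
○●○○
step 13: ○○○○
○○○○
●●○○
●●●●
●●○○
step 14: ○○○○
●○○○
○○○○
○●●●
●●○○
step 15: ●●●○
●●○○
○○○○
○●●●
●●○○
step 16: ●●●○
●●○○
○○○○
○●○●
●○●●
step 17: ●●●○
●●○●
○○●●
○●○○
●○●●
step 18: ●●●○
●●○○
○○○○
○●○●
●○●●
step 19: ○○●○
○●○○
○○○○
○●○●
●○●●
step 20: ○○○○
○○●●
○○●○
○●○●
●○●●
step 21: ●●○○
●○●●
○○●○
○●○●
●○●●
step 22: ●●○●
●○○○
○○●●
○●○●
●○●●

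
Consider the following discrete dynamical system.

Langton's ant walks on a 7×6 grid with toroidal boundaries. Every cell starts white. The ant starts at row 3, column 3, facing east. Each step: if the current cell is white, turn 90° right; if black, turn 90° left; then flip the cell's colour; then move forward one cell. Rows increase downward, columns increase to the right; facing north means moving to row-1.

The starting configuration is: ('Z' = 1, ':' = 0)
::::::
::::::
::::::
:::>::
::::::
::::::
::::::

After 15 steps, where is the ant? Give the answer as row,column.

step 0: ::::::
::::::
::::::
:::>::
::::::
::::::
::::::
step 1: ::::::
::::::
::::::
:::Z::
:::v::
::::::
::::::
step 2: ::::::
::::::
::::::
:::Z::
::<Z::
::::::
::::::
step 3: ::::::
::::::
::::::
::^Z::
::ZZ::
::::::
::::::
step 4: ::::::
::::::
::::::
::Z>::
::ZZ::
::::::
::::::
step 5: ::::::
::::::
:::^::
::Z:::
::ZZ::
::::::
::::::
step 6: ::::::
::::::
:::Z>:
::Z:::
::ZZ::
::::::
::::::
step 7: ::::::
::::::
:::ZZ:
::Z:v:
::ZZ::
::::::
::::::
step 8: ::::::
::::::
:::ZZ:
::Z<Z:
::ZZ::
::::::
::::::
step 9: ::::::
::::::
:::^Z:
::ZZZ:
::ZZ::
::::::
::::::
step 10: ::::::
::::::
::<:Z:
::ZZZ:
::ZZ::
::::::
::::::
step 11: ::::::
::^:::
::Z:Z:
::ZZZ:
::ZZ::
::::::
::::::
step 12: ::::::
::Z>::
::Z:Z:
::ZZZ:
::ZZ::
::::::
::::::
step 13: ::::::
::ZZ::
::ZvZ:
::ZZZ:
::ZZ::
::::::
::::::
step 14: ::::::
::ZZ::
::<ZZ:
::ZZZ:
::ZZ::
::::::
::::::
step 15: ::::::
::ZZ::
:::ZZ:
::vZZ:
::ZZ::
::::::
::::::

3,2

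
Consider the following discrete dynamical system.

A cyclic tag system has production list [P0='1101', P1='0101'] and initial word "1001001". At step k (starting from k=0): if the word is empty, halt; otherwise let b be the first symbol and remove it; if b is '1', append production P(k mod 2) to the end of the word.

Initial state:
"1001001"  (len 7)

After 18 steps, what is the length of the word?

29

step 0: "1001001"  (len 7)
step 1: "0010011101"  (len 10)
step 2: "010011101"  (len 9)
step 3: "10011101"  (len 8)
step 4: "00111010101"  (len 11)
step 5: "0111010101"  (len 10)
step 6: "111010101"  (len 9)
step 7: "110101011101"  (len 12)
step 8: "101010111010101"  (len 15)
step 9: "010101110101011101"  (len 18)
step 10: "10101110101011101"  (len 17)
step 11: "01011101010111011101"  (len 20)
step 12: "1011101010111011101"  (len 19)
step 13: "0111010101110111011101"  (len 22)
step 14: "111010101110111011101"  (len 21)
step 15: "110101011101110111011101"  (len 24)
step 16: "101010111011101110111010101"  (len 27)
step 17: "010101110111011101110101011101"  (len 30)
step 18: "10101110111011101110101011101"  (len 29)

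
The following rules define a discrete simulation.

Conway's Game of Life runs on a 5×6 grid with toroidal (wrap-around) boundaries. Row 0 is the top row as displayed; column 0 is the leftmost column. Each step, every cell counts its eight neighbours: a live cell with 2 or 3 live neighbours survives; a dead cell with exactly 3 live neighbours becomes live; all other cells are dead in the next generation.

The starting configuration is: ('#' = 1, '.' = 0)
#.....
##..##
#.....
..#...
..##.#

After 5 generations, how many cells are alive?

[0] #.....
##..##
#.....
..#...
..##.#
[1] ..##..
.#....
#.....
.###..
.###..
[2] ...#..
.##...
#.....
#..#..
....#.
[3] ..##..
.##...
#.#...
.....#
...##.
[4] .#..#.
......
#.#...
...###
..###.
[5] ..#.#.
.#....
...###
.#...#
..#...

9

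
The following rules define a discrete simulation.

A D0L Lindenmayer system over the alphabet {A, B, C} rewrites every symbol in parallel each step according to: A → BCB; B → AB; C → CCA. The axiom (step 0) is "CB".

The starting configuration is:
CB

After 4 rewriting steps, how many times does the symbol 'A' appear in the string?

26

k=0  CB
k=1  CCAAB
k=2  CCACCABCBBCBAB
k=3  CCACCABCBCCACCABCBABCCAABABCCAABBCBAB
k=4  CCACCABCBCCACCABCBABCCAABCCACCABCBCCACCABCBABCCAABBCBABCCACCABCBBCBABBCBABCCACCABCBBCBABABCCAABBCBAB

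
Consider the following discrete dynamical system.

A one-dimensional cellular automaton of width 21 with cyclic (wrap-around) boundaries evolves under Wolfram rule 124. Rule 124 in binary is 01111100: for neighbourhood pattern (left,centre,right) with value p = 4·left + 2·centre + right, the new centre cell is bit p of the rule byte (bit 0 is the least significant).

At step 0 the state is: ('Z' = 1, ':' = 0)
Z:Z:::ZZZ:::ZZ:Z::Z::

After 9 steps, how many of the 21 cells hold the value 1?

gen 0: Z:Z:::ZZZ:::ZZ:Z::Z::
gen 1: ZZZZ::Z:ZZ::ZZZZZ:ZZ:
gen 2: Z::ZZ:ZZZZZ:Z:::ZZZZZ
gen 3: ZZ:ZZZZ:::ZZZZ::Z::::
gen 4: ZZZZ::ZZ::Z::ZZ:ZZ:::
gen 5: Z::ZZ:ZZZ:ZZ:ZZZZZZ::
gen 6: ZZ:ZZZZ:ZZZZZZ::::ZZ:
gen 7: ZZZZ::ZZZ::::ZZ:::ZZZ
gen 8: :::ZZ:Z:ZZ:::ZZZ::Z::
gen 9: :::ZZZZZZZZ::Z:ZZ:ZZ:

13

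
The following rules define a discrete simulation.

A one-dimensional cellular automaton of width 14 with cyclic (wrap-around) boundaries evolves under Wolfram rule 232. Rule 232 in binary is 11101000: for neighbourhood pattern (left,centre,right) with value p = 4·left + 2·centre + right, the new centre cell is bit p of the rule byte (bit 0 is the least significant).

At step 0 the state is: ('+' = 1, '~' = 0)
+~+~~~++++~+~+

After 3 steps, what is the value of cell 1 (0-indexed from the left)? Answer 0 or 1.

1

step 0: +~+~~~++++~+~+
step 1: ++~~~~+++++~++
step 2: ++~~~~++++++++
step 3: ++~~~~++++++++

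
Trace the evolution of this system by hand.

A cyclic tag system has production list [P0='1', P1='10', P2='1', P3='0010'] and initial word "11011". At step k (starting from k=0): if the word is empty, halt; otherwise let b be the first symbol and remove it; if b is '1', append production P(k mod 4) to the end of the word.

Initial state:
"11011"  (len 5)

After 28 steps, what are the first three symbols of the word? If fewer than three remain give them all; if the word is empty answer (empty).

111

0) "11011"  (len 5)
1) "10111"  (len 5)
2) "011110"  (len 6)
3) "11110"  (len 5)
4) "11100010"  (len 8)
5) "11000101"  (len 8)
6) "100010110"  (len 9)
7) "000101101"  (len 9)
8) "00101101"  (len 8)
9) "0101101"  (len 7)
10) "101101"  (len 6)
11) "011011"  (len 6)
12) "11011"  (len 5)
13) "10111"  (len 5)
14) "011110"  (len 6)
15) "11110"  (len 5)
16) "11100010"  (len 8)
17) "11000101"  (len 8)
18) "100010110"  (len 9)
19) "000101101"  (len 9)
20) "00101101"  (len 8)
21) "0101101"  (len 7)
22) "101101"  (len 6)
23) "011011"  (len 6)
24) "11011"  (len 5)
25) "10111"  (len 5)
26) "011110"  (len 6)
27) "11110"  (len 5)
28) "11100010"  (len 8)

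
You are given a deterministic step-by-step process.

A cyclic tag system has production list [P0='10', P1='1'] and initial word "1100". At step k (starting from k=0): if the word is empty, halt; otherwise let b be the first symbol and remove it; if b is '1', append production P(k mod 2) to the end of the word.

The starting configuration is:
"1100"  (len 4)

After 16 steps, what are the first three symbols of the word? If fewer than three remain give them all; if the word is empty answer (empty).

110

gen 0: "1100"  (len 4)
gen 1: "10010"  (len 5)
gen 2: "00101"  (len 5)
gen 3: "0101"  (len 4)
gen 4: "101"  (len 3)
gen 5: "0110"  (len 4)
gen 6: "110"  (len 3)
gen 7: "1010"  (len 4)
gen 8: "0101"  (len 4)
gen 9: "101"  (len 3)
gen 10: "011"  (len 3)
gen 11: "11"  (len 2)
gen 12: "11"  (len 2)
gen 13: "110"  (len 3)
gen 14: "101"  (len 3)
gen 15: "0110"  (len 4)
gen 16: "110"  (len 3)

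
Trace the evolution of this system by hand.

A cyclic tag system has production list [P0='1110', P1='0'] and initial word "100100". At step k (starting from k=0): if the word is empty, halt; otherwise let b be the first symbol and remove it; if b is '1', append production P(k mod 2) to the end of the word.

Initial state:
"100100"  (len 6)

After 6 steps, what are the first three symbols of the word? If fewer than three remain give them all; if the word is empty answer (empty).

step 0: "100100"  (len 6)
step 1: "001001110"  (len 9)
step 2: "01001110"  (len 8)
step 3: "1001110"  (len 7)
step 4: "0011100"  (len 7)
step 5: "011100"  (len 6)
step 6: "11100"  (len 5)

111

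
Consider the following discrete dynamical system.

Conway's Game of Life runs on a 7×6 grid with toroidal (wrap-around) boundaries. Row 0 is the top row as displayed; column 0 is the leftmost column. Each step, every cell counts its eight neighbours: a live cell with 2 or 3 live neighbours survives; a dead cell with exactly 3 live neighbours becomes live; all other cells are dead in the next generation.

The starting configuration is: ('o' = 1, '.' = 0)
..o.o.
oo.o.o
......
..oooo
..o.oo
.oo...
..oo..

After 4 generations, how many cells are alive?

k=0  ..o.o.
oo.o.o
......
..oooo
..o.oo
.oo...
..oo..
k=1  o...oo
oooooo
.o....
..o..o
o....o
.o..o.
......
k=2  ..o...
..oo..
......
.o...o
oo..oo
o....o
o...o.
k=3  .oo...
..oo..
..o...
.o..oo
.o..o.
......
oo....
k=4  o..o..
...o..
.oo.o.
oooooo
o...oo
oo....
ooo...

20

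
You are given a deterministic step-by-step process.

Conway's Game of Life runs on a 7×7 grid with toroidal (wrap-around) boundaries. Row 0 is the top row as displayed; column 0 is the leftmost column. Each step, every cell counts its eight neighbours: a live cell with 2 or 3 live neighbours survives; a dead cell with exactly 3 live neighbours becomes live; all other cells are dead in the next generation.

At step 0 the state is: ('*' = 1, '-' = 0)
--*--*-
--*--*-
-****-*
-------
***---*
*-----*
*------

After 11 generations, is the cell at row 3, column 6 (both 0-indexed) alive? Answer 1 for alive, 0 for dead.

0

k=0  --*--*-
--*--*-
-****-*
-------
***---*
*-----*
*------
k=1  -*----*
-----**
-*****-
-----**
-*----*
-------
**-----
k=2  -*---**
-*-*--*
*-**---
-*-*--*
*----**
-*-----
**-----
k=3  -*---**
-*-****
---**-*
-*-***-
-**--**
-*-----
-**---*
k=4  -*-*---
---*---
------*
-*-----
-*-*-**
-----**
-**--**
k=5  **-**--
--*----
-------
--*--**
--*-***
-*-----
-**-***
k=6  *---*-*
-***---
-------
---**-*
*****-*
-*-----
----***
k=7  ***-*-*
****---
----*--
-*--*-*
-*--*-*
-*-----
----*-*
k=8  ----*-*
----***
----**-
---**--
-**----
-------
--**--*
k=9  *---*-*
---*--*
------*
--****-
--**---
-*-*---
---*-*-
k=10  *--**-*
------*
--*---*
--*-**-
-*-----
---*---
*-**-**
k=11  -****--
---*--*
---*--*
-***-*-
--***--
**-**-*
***--*-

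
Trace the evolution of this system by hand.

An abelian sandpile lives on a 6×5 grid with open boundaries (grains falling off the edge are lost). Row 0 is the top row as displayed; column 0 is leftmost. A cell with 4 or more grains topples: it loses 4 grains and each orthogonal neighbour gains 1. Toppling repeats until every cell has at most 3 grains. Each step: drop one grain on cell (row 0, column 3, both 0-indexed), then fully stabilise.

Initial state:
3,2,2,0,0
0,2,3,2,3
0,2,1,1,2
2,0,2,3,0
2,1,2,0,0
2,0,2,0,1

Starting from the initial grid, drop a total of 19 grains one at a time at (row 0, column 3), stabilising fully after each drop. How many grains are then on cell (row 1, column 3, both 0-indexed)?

3

t=0: 3,2,2,0,0
0,2,3,2,3
0,2,1,1,2
2,0,2,3,0
2,1,2,0,0
2,0,2,0,1
t=1: 3,2,2,1,0
0,2,3,2,3
0,2,1,1,2
2,0,2,3,0
2,1,2,0,0
2,0,2,0,1
t=2: 3,2,2,2,0
0,2,3,2,3
0,2,1,1,2
2,0,2,3,0
2,1,2,0,0
2,0,2,0,1
t=3: 3,2,2,3,0
0,2,3,2,3
0,2,1,1,2
2,0,2,3,0
2,1,2,0,0
2,0,2,0,1
t=4: 3,2,3,0,1
0,2,3,3,3
0,2,1,1,2
2,0,2,3,0
2,1,2,0,0
2,0,2,0,1
t=5: 3,2,3,1,1
0,2,3,3,3
0,2,1,1,2
2,0,2,3,0
2,1,2,0,0
2,0,2,0,1
t=6: 3,2,3,2,1
0,2,3,3,3
0,2,1,1,2
2,0,2,3,0
2,1,2,0,0
2,0,2,0,1
t=7: 3,2,3,3,1
0,2,3,3,3
0,2,1,1,2
2,0,2,3,0
2,1,2,0,0
2,0,2,0,1
t=8: 3,3,1,2,3
0,3,1,2,0
0,2,2,2,3
2,0,2,3,0
2,1,2,0,0
2,0,2,0,1
t=9: 3,3,1,3,3
0,3,1,2,0
0,2,2,2,3
2,0,2,3,0
2,1,2,0,0
2,0,2,0,1
t=10: 3,3,2,1,0
0,3,1,3,1
0,2,2,2,3
2,0,2,3,0
2,1,2,0,0
2,0,2,0,1
t=11: 3,3,2,2,0
0,3,1,3,1
0,2,2,2,3
2,0,2,3,0
2,1,2,0,0
2,0,2,0,1
t=12: 3,3,2,3,0
0,3,1,3,1
0,2,2,2,3
2,0,2,3,0
2,1,2,0,0
2,0,2,0,1
t=13: 3,3,3,1,1
0,3,2,0,2
0,2,2,3,3
2,0,2,3,0
2,1,2,0,0
2,0,2,0,1
t=14: 3,3,3,2,1
0,3,2,0,2
0,2,2,3,3
2,0,2,3,0
2,1,2,0,0
2,0,2,0,1
t=15: 3,3,3,3,1
0,3,2,0,2
0,2,2,3,3
2,0,2,3,0
2,1,2,0,0
2,0,2,0,1
t=16: 0,2,2,1,2
2,1,0,2,2
0,3,3,3,3
2,0,2,3,0
2,1,2,0,0
2,0,2,0,1
t=17: 0,2,2,2,2
2,1,0,2,2
0,3,3,3,3
2,0,2,3,0
2,1,2,0,0
2,0,2,0,1
t=18: 0,2,2,3,2
2,1,0,2,2
0,3,3,3,3
2,0,2,3,0
2,1,2,0,0
2,0,2,0,1
t=19: 0,2,3,0,3
2,1,0,3,2
0,3,3,3,3
2,0,2,3,0
2,1,2,0,0
2,0,2,0,1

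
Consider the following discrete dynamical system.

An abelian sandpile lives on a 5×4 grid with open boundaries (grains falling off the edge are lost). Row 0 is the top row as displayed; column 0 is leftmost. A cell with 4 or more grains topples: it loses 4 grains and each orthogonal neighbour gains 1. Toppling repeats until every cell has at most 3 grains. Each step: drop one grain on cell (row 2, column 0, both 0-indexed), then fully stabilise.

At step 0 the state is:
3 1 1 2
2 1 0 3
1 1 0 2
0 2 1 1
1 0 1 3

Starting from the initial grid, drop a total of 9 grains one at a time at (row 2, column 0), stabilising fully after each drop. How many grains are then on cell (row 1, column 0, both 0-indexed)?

1

step 0: 3 1 1 2
2 1 0 3
1 1 0 2
0 2 1 1
1 0 1 3
step 1: 3 1 1 2
2 1 0 3
2 1 0 2
0 2 1 1
1 0 1 3
step 2: 3 1 1 2
2 1 0 3
3 1 0 2
0 2 1 1
1 0 1 3
step 3: 3 1 1 2
3 1 0 3
0 2 0 2
1 2 1 1
1 0 1 3
step 4: 3 1 1 2
3 1 0 3
1 2 0 2
1 2 1 1
1 0 1 3
step 5: 3 1 1 2
3 1 0 3
2 2 0 2
1 2 1 1
1 0 1 3
step 6: 3 1 1 2
3 1 0 3
3 2 0 2
1 2 1 1
1 0 1 3
step 7: 0 2 1 2
1 2 0 3
1 3 0 2
2 2 1 1
1 0 1 3
step 8: 0 2 1 2
1 2 0 3
2 3 0 2
2 2 1 1
1 0 1 3
step 9: 0 2 1 2
1 2 0 3
3 3 0 2
2 2 1 1
1 0 1 3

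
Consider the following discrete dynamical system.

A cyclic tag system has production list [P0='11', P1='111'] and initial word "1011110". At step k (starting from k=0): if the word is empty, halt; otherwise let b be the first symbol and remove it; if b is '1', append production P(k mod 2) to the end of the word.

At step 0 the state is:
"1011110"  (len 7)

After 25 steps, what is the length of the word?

0) "1011110"  (len 7)
1) "01111011"  (len 8)
2) "1111011"  (len 7)
3) "11101111"  (len 8)
4) "1101111111"  (len 10)
5) "10111111111"  (len 11)
6) "0111111111111"  (len 13)
7) "111111111111"  (len 12)
8) "11111111111111"  (len 14)
9) "111111111111111"  (len 15)
10) "11111111111111111"  (len 17)
11) "111111111111111111"  (len 18)
12) "11111111111111111111"  (len 20)
13) "111111111111111111111"  (len 21)
14) "11111111111111111111111"  (len 23)
15) "111111111111111111111111"  (len 24)
16) "11111111111111111111111111"  (len 26)
17) "111111111111111111111111111"  (len 27)
18) "11111111111111111111111111111"  (len 29)
19) "111111111111111111111111111111"  (len 30)
20) "11111111111111111111111111111111"  (len 32)
21) "111111111111111111111111111111111"  (len 33)
22) "11111111111111111111111111111111111"  (len 35)
23) "111111111111111111111111111111111111"  (len 36)
24) "11111111111111111111111111111111111111"  (len 38)
25) "111111111111111111111111111111111111111"  (len 39)

39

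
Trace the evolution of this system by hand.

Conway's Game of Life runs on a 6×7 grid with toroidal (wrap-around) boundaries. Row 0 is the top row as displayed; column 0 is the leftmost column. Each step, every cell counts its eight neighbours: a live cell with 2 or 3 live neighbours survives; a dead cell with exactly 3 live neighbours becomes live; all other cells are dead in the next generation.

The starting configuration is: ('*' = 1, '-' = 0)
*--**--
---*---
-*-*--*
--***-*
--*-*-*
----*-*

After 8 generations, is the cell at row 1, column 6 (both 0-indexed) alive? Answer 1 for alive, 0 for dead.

1

[0] *--**--
---*---
-*-*--*
--***-*
--*-*-*
----*-*
[1] ---***-
*--*---
*----*-
-*--*-*
*-*-*-*
*---*-*
[2] *--*-*-
---*-*-
**--**-
-*-**--
----*--
**-----
[3] ***----
****-*-
**---**
****---
*****--
**--*-*
[4] ----**-
---***-
-----*-
-----*-
----**-
----***
[5] -------
---*--*
-----**
-----**
-------
---*--*
[6] -------
-----**
*---*--
-----**
-----**
-------
[7] -------
-----**
*---*--
*---*--
-----**
-------
[8] -------
-----**
*---*--
*---*--
-----**
-------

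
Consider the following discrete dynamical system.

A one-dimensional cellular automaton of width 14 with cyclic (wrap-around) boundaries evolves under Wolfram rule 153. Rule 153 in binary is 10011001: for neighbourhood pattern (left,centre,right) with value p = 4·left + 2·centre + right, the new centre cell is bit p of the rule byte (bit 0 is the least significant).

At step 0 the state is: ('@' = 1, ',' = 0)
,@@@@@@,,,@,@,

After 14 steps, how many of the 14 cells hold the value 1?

gen 0: ,@@@@@@,,,@,@,
gen 1: ,@@@@@,@@,,,,@
gen 2: ,@@@@,,@,@@@,,
gen 3: ,@@@,@,,,@@,@@
gen 4: ,@@,,,@@,@,,@,
gen 5: ,@,@@,@,,,@,,@
gen 6: ,,,@,,,@@,,@,,
gen 7: @@,,@@,@,@,,@@
gen 8: @,@,@,,,,,@,@@
gen 9: ,,,,,@@@@,,,@@
gen 10: @@@@,@@@,@@,@,
gen 11: @@@,,@@,,@,,,,
gen 12: @@,@,@,@,,@@@,
gen 13: @,,,,,,,@,@@,,
gen 14: ,@@@@@@,,,@,@,

8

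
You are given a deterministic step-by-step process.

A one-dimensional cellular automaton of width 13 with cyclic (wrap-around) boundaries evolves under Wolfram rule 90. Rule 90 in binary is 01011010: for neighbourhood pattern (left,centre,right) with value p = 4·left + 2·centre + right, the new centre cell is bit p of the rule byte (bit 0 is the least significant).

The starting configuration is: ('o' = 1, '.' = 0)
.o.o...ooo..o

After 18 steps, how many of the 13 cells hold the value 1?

step 0: .o.o...ooo..o
step 1: ....o.oo.ooo.
step 2: ...o..oo.o.oo
step 3: o.o.oooo...oo
step 4: o...o..oo.oo.
step 5: .o.o.oooo.oo.
step 6: o....o..o.ooo
step 7: oo..o.oo..o..
step 8: oooo..oooo.oo
step 9: ...oooo..o.o.
step 10: ..oo..ooo...o
step 11: ooooooo.oo.o.
step 12: o.....o.oo...
step 13: .o...o..ooo.o
step 14: ..o.o.ooo.o..
step 15: .o....o.o..o.
step 16: o.o..o...oo.o
step 17: o..oo.o.ooo.o
step 18: ooooo...o.o.o

8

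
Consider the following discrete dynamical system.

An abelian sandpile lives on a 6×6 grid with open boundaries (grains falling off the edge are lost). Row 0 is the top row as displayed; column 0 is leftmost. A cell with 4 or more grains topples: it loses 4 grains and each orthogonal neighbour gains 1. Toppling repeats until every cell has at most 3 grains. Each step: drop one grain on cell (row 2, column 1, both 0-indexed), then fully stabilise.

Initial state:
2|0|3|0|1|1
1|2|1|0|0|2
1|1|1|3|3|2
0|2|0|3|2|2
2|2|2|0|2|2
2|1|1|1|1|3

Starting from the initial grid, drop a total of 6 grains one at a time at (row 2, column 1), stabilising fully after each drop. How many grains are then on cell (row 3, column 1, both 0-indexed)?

[0] 2|0|3|0|1|1
1|2|1|0|0|2
1|1|1|3|3|2
0|2|0|3|2|2
2|2|2|0|2|2
2|1|1|1|1|3
[1] 2|0|3|0|1|1
1|2|1|0|0|2
1|2|1|3|3|2
0|2|0|3|2|2
2|2|2|0|2|2
2|1|1|1|1|3
[2] 2|0|3|0|1|1
1|2|1|0|0|2
1|3|1|3|3|2
0|2|0|3|2|2
2|2|2|0|2|2
2|1|1|1|1|3
[3] 2|0|3|0|1|1
1|3|1|0|0|2
2|0|2|3|3|2
0|3|0|3|2|2
2|2|2|0|2|2
2|1|1|1|1|3
[4] 2|0|3|0|1|1
1|3|1|0|0|2
2|1|2|3|3|2
0|3|0|3|2|2
2|2|2|0|2|2
2|1|1|1|1|3
[5] 2|0|3|0|1|1
1|3|1|0|0|2
2|2|2|3|3|2
0|3|0|3|2|2
2|2|2|0|2|2
2|1|1|1|1|3
[6] 2|0|3|0|1|1
1|3|1|0|0|2
2|3|2|3|3|2
0|3|0|3|2|2
2|2|2|0|2|2
2|1|1|1|1|3

3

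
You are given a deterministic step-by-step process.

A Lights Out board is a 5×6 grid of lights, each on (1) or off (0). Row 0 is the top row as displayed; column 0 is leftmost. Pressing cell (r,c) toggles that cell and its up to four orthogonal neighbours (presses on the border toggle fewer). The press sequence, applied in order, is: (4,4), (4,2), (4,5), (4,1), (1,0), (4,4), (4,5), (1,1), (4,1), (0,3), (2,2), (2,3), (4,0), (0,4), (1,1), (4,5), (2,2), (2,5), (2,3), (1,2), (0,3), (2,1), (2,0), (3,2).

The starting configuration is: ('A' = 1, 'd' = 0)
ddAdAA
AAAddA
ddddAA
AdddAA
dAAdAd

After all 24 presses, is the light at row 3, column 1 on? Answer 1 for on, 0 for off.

[0] ddAdAA
AAAddA
ddddAA
AdddAA
dAAdAd
[1] ddAdAA
AAAddA
ddddAA
AddddA
dAAAdA
[2] ddAdAA
AAAddA
ddddAA
AdAddA
dddddA
[3] ddAdAA
AAAddA
ddddAA
AdAddd
ddddAd
[4] ddAdAA
AAAddA
ddddAA
AAAddd
AAAdAd
[5] AdAdAA
ddAddA
AdddAA
AAAddd
AAAdAd
[6] AdAdAA
ddAddA
AdddAA
AAAdAd
AAAAdA
[7] AdAdAA
ddAddA
AdddAA
AAAdAA
AAAAAd
[8] AAAdAA
AAdddA
AAddAA
AAAdAA
AAAAAd
[9] AAAdAA
AAdddA
AAddAA
AdAdAA
dddAAd
[10] AAdAdA
AAdAdA
AAddAA
AdAdAA
dddAAd
[11] AAdAdA
AAAAdA
AdAAAA
AdddAA
dddAAd
[12] AAdAdA
AAAddA
AddddA
AddAAA
dddAAd
[13] AAdAdA
AAAddA
AddddA
dddAAA
AAdAAd
[14] AAddAd
AAAdAA
AddddA
dddAAA
AAdAAd
[15] AdddAd
ddddAA
AAdddA
dddAAA
AAdAAd
[16] AdddAd
ddddAA
AAdddA
dddAAd
AAdAdA
[17] AdddAd
ddAdAA
AdAAdA
ddAAAd
AAdAdA
[18] AdddAd
ddAdAd
AdAAAd
ddAAAA
AAdAdA
[19] AdddAd
ddAAAd
Addddd
ddAdAA
AAdAdA
[20] AdAdAd
dAddAd
AdAddd
ddAdAA
AAdAdA
[21] AddAdd
dAdAAd
AdAddd
ddAdAA
AAdAdA
[22] AddAdd
dddAAd
dAdddd
dAAdAA
AAdAdA
[23] AddAdd
AddAAd
Addddd
AAAdAA
AAdAdA
[24] AddAdd
AddAAd
AdAddd
AddAAA
AAAAdA

0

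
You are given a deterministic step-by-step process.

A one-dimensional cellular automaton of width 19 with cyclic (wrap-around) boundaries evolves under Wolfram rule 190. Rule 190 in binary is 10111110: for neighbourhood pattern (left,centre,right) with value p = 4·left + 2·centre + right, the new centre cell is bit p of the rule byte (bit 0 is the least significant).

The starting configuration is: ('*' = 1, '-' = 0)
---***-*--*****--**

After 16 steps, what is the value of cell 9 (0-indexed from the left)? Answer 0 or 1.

step 0: ---***-*--*****--**
step 1: *-***-********-***-
step 2: ****-********-***-*
step 3: ***-********-***-**
step 4: **-********-***-***
step 5: *-********-***-****
step 6: -********-***-*****
step 7: ********-***-*****-
step 8: *******-***-*****-*
step 9: ******-***-*****-**
step 10: *****-***-*****-***
step 11: ****-***-*****-****
step 12: ***-***-*****-*****
step 13: **-***-*****-******
step 14: *-***-*****-*******
step 15: -***-*****-********
step 16: ***-*****-********-

0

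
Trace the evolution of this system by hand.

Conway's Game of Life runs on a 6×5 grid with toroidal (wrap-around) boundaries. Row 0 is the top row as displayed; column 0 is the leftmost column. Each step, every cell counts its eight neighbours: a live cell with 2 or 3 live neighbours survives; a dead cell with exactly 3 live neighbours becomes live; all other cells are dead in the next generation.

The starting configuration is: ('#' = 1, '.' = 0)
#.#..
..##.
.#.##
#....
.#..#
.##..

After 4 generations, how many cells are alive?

1

step 0: #.#..
..##.
.#.##
#....
.#..#
.##..
step 1: .....
#....
##.##
.###.
.##..
..##.
step 2: .....
##...
...#.
.....
.....
.###.
step 3: #....
.....
.....
.....
..#..
..#..
step 4: .....
.....
.....
.....
.....
.#...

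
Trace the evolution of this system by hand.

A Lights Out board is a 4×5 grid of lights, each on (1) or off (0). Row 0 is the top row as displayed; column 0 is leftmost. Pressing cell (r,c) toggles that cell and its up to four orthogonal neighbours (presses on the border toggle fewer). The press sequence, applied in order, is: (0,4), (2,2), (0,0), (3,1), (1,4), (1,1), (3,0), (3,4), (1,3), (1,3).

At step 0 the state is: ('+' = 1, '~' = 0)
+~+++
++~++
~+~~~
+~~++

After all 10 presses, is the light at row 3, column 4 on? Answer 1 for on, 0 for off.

0

[0] +~+++
++~++
~+~~~
+~~++
[1] +~+~~
++~+~
~+~~~
+~~++
[2] +~+~~
++++~
~~++~
+~+++
[3] ~++~~
~+++~
~~++~
+~+++
[4] ~++~~
~+++~
~+++~
~+~++
[5] ~++~+
~++~+
~++++
~+~++
[6] ~~+~+
+~~~+
~~+++
~+~++
[7] ~~+~+
+~~~+
+~+++
+~~++
[8] ~~+~+
+~~~+
+~++~
+~~~~
[9] ~~+++
+~++~
+~+~~
+~~~~
[10] ~~+~+
+~~~+
+~++~
+~~~~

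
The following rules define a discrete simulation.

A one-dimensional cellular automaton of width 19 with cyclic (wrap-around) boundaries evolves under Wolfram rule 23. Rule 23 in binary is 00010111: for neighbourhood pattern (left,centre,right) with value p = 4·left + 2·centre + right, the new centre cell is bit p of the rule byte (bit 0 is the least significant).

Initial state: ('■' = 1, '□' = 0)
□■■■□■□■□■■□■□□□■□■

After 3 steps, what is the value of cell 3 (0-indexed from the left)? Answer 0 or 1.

t=0: □■■■□■□■□■■□■□□□■□■
t=1: □□□□□■□■□□□□■■■■■□■
t=2: ■■■■■■□■■■■■□□□□□□■
t=3: □□□□□□□□□□□□■■■■■■□

0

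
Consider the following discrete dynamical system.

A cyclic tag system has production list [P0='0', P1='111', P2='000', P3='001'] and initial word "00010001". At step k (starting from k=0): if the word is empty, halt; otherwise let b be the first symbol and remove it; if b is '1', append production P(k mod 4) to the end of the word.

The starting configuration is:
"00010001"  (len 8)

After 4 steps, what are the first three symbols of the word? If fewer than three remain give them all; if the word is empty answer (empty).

000

k=0  "00010001"  (len 8)
k=1  "0010001"  (len 7)
k=2  "010001"  (len 6)
k=3  "10001"  (len 5)
k=4  "0001001"  (len 7)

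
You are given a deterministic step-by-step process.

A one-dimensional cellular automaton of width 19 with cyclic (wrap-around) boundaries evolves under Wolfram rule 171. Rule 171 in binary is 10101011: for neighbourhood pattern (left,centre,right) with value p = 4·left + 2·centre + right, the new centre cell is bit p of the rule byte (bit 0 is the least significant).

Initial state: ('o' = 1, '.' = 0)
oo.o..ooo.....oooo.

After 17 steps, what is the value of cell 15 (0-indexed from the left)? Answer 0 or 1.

1

step 0: oo.o..ooo.....oooo.
step 1: o.o..ooo..ooooooo.o
step 2: .o..ooo..ooooooo.oo
step 3: o..ooo..ooooooo.oo.
step 4: ..ooo..ooooooo.oo.o
step 5: .ooo..ooooooo.oo.o.
step 6: ooo..ooooooo.oo.o..
step 7: oo..ooooooo.oo.o..o
step 8: o..ooooooo.oo.o..oo
step 9: ..ooooooo.oo.o..ooo
step 10: .ooooooo.oo.o..ooo.
step 11: ooooooo.oo.o..ooo..
step 12: oooooo.oo.o..ooo..o
step 13: ooooo.oo.o..ooo..oo
step 14: oooo.oo.o..ooo..ooo
step 15: ooo.oo.o..ooo..oooo
step 16: oo.oo.o..ooo..ooooo
step 17: o.oo.o..ooo..oooooo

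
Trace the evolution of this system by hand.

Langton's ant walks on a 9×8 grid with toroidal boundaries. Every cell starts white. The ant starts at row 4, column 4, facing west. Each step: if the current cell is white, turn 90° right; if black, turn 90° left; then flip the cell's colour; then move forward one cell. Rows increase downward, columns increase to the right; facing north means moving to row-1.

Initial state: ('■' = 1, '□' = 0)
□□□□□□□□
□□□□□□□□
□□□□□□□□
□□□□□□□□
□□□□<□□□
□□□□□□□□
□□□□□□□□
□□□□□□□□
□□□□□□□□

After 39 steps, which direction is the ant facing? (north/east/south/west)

0) □□□□□□□□
□□□□□□□□
□□□□□□□□
□□□□□□□□
□□□□<□□□
□□□□□□□□
□□□□□□□□
□□□□□□□□
□□□□□□□□
1) □□□□□□□□
□□□□□□□□
□□□□□□□□
□□□□^□□□
□□□□■□□□
□□□□□□□□
□□□□□□□□
□□□□□□□□
□□□□□□□□
2) □□□□□□□□
□□□□□□□□
□□□□□□□□
□□□□■>□□
□□□□■□□□
□□□□□□□□
□□□□□□□□
□□□□□□□□
□□□□□□□□
3) □□□□□□□□
□□□□□□□□
□□□□□□□□
□□□□■■□□
□□□□■v□□
□□□□□□□□
□□□□□□□□
□□□□□□□□
□□□□□□□□
4) □□□□□□□□
□□□□□□□□
□□□□□□□□
□□□□■■□□
□□□□<■□□
□□□□□□□□
□□□□□□□□
□□□□□□□□
□□□□□□□□
5) □□□□□□□□
□□□□□□□□
□□□□□□□□
□□□□■■□□
□□□□□■□□
□□□□v□□□
□□□□□□□□
□□□□□□□□
□□□□□□□□
6) □□□□□□□□
□□□□□□□□
□□□□□□□□
□□□□■■□□
□□□□□■□□
□□□<■□□□
□□□□□□□□
□□□□□□□□
□□□□□□□□
7) □□□□□□□□
□□□□□□□□
□□□□□□□□
□□□□■■□□
□□□^□■□□
□□□■■□□□
□□□□□□□□
□□□□□□□□
□□□□□□□□
8) □□□□□□□□
□□□□□□□□
□□□□□□□□
□□□□■■□□
□□□■>■□□
□□□■■□□□
□□□□□□□□
□□□□□□□□
□□□□□□□□
9) □□□□□□□□
□□□□□□□□
□□□□□□□□
□□□□■■□□
□□□■■■□□
□□□■v□□□
□□□□□□□□
□□□□□□□□
□□□□□□□□
10) □□□□□□□□
□□□□□□□□
□□□□□□□□
□□□□■■□□
□□□■■■□□
□□□■□>□□
□□□□□□□□
□□□□□□□□
□□□□□□□□
11) □□□□□□□□
□□□□□□□□
□□□□□□□□
□□□□■■□□
□□□■■■□□
□□□■□■□□
□□□□□v□□
□□□□□□□□
□□□□□□□□
12) □□□□□□□□
□□□□□□□□
□□□□□□□□
□□□□■■□□
□□□■■■□□
□□□■□■□□
□□□□<■□□
□□□□□□□□
□□□□□□□□
13) □□□□□□□□
□□□□□□□□
□□□□□□□□
□□□□■■□□
□□□■■■□□
□□□■^■□□
□□□□■■□□
□□□□□□□□
□□□□□□□□
14) □□□□□□□□
□□□□□□□□
□□□□□□□□
□□□□■■□□
□□□■■■□□
□□□■■>□□
□□□□■■□□
□□□□□□□□
□□□□□□□□
15) □□□□□□□□
□□□□□□□□
□□□□□□□□
□□□□■■□□
□□□■■^□□
□□□■■□□□
□□□□■■□□
□□□□□□□□
□□□□□□□□
16) □□□□□□□□
□□□□□□□□
□□□□□□□□
□□□□■■□□
□□□■<□□□
□□□■■□□□
□□□□■■□□
□□□□□□□□
□□□□□□□□
17) □□□□□□□□
□□□□□□□□
□□□□□□□□
□□□□■■□□
□□□■□□□□
□□□■v□□□
□□□□■■□□
□□□□□□□□
□□□□□□□□
18) □□□□□□□□
□□□□□□□□
□□□□□□□□
□□□□■■□□
□□□■□□□□
□□□■□>□□
□□□□■■□□
□□□□□□□□
□□□□□□□□
19) □□□□□□□□
□□□□□□□□
□□□□□□□□
□□□□■■□□
□□□■□□□□
□□□■□■□□
□□□□■v□□
□□□□□□□□
□□□□□□□□
20) □□□□□□□□
□□□□□□□□
□□□□□□□□
□□□□■■□□
□□□■□□□□
□□□■□■□□
□□□□■□>□
□□□□□□□□
□□□□□□□□
21) □□□□□□□□
□□□□□□□□
□□□□□□□□
□□□□■■□□
□□□■□□□□
□□□■□■□□
□□□□■□■□
□□□□□□v□
□□□□□□□□
22) □□□□□□□□
□□□□□□□□
□□□□□□□□
□□□□■■□□
□□□■□□□□
□□□■□■□□
□□□□■□■□
□□□□□<■□
□□□□□□□□
23) □□□□□□□□
□□□□□□□□
□□□□□□□□
□□□□■■□□
□□□■□□□□
□□□■□■□□
□□□□■^■□
□□□□□■■□
□□□□□□□□
24) □□□□□□□□
□□□□□□□□
□□□□□□□□
□□□□■■□□
□□□■□□□□
□□□■□■□□
□□□□■■>□
□□□□□■■□
□□□□□□□□
25) □□□□□□□□
□□□□□□□□
□□□□□□□□
□□□□■■□□
□□□■□□□□
□□□■□■^□
□□□□■■□□
□□□□□■■□
□□□□□□□□
26) □□□□□□□□
□□□□□□□□
□□□□□□□□
□□□□■■□□
□□□■□□□□
□□□■□■■>
□□□□■■□□
□□□□□■■□
□□□□□□□□
27) □□□□□□□□
□□□□□□□□
□□□□□□□□
□□□□■■□□
□□□■□□□□
□□□■□■■■
□□□□■■□v
□□□□□■■□
□□□□□□□□
28) □□□□□□□□
□□□□□□□□
□□□□□□□□
□□□□■■□□
□□□■□□□□
□□□■□■■■
□□□□■■<■
□□□□□■■□
□□□□□□□□
29) □□□□□□□□
□□□□□□□□
□□□□□□□□
□□□□■■□□
□□□■□□□□
□□□■□■^■
□□□□■■■■
□□□□□■■□
□□□□□□□□
30) □□□□□□□□
□□□□□□□□
□□□□□□□□
□□□□■■□□
□□□■□□□□
□□□■□<□■
□□□□■■■■
□□□□□■■□
□□□□□□□□
31) □□□□□□□□
□□□□□□□□
□□□□□□□□
□□□□■■□□
□□□■□□□□
□□□■□□□■
□□□□■v■■
□□□□□■■□
□□□□□□□□
32) □□□□□□□□
□□□□□□□□
□□□□□□□□
□□□□■■□□
□□□■□□□□
□□□■□□□■
□□□□■□>■
□□□□□■■□
□□□□□□□□
33) □□□□□□□□
□□□□□□□□
□□□□□□□□
□□□□■■□□
□□□■□□□□
□□□■□□^■
□□□□■□□■
□□□□□■■□
□□□□□□□□
34) □□□□□□□□
□□□□□□□□
□□□□□□□□
□□□□■■□□
□□□■□□□□
□□□■□□■>
□□□□■□□■
□□□□□■■□
□□□□□□□□
35) □□□□□□□□
□□□□□□□□
□□□□□□□□
□□□□■■□□
□□□■□□□^
□□□■□□■□
□□□□■□□■
□□□□□■■□
□□□□□□□□
36) □□□□□□□□
□□□□□□□□
□□□□□□□□
□□□□■■□□
>□□■□□□■
□□□■□□■□
□□□□■□□■
□□□□□■■□
□□□□□□□□
37) □□□□□□□□
□□□□□□□□
□□□□□□□□
□□□□■■□□
■□□■□□□■
v□□■□□■□
□□□□■□□■
□□□□□■■□
□□□□□□□□
38) □□□□□□□□
□□□□□□□□
□□□□□□□□
□□□□■■□□
■□□■□□□■
■□□■□□■<
□□□□■□□■
□□□□□■■□
□□□□□□□□
39) □□□□□□□□
□□□□□□□□
□□□□□□□□
□□□□■■□□
■□□■□□□^
■□□■□□■■
□□□□■□□■
□□□□□■■□
□□□□□□□□

north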